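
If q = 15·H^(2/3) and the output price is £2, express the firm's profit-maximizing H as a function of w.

H(w) = 8000/w³

MP_H = (2/3)·15·H^(-1/3) = 10·H^(-1/3).
Setting P·MP_H = w: 20·H^(-1/3) = w.
Solving for H: H^(-1/3) = w/20, so H = (20/w)^(3).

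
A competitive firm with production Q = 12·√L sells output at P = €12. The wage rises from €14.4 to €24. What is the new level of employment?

L* = 9

From P·MP_L = w with MP_L = 6·L^(-1/2), the labor demand is L(w) = (72/w)^(2).
At w = 14.4: L = 25. At w = 24: L = 9.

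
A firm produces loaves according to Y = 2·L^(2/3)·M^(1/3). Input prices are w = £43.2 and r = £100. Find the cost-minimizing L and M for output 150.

Cost minimization requires the marginal rate of technical substitution to equal the input-price ratio: MP_L/MP_M = w/r.
Here MP_L/MP_M = (2/3)·(M/L)/(1/3) = 2·(M/L). Setting this equal to 43.2/100 = 0.432 gives M = 0.216L.
Substituting into Y = 150: 2·L^(2/3)·(0.216L)^(1/3) = 150.
Solving, L = 125 and M = 27.

L* = 125, M* = 27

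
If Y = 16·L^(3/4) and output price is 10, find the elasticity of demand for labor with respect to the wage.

MP_L = (3/4)·16·L^(-1/4), so P·MP_L = w gives 120·L^(-1/4) = w.
Solving, L(w) = (120/w)^(4). This is a constant-elasticity form: L ∝ w^(−4), so ε = −4.

ε = -4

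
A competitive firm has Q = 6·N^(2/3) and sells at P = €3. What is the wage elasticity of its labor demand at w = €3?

ε = -3

MP_N = (2/3)·6·N^(-1/3), so P·MP_N = w gives 12·N^(-1/3) = w.
Solving, N(w) = (12/w)^(3). This is a constant-elasticity form: N ∝ w^(−3), so ε = −3.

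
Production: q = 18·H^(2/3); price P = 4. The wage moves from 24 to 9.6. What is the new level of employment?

From P·MP_H = w with MP_H = 12·H^(-1/3), the labor demand is H(w) = (48/w)^(3).
At w = 24: H = 8. At w = 9.6: H = 125.

H* = 125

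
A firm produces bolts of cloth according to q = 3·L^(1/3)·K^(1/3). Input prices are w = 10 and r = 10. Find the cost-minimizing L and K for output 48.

L* = 64, K* = 64

Cost minimization requires the marginal rate of technical substitution to equal the input-price ratio: MP_L/MP_K = w/r.
Here MP_L/MP_K = (1/3)·(K/L)/(1/3) = (K/L). Setting this equal to 10/10 = 1 gives K = L.
Substituting into q = 48: 3·L^(1/3)·(L)^(1/3) = 48.
Solving, L = 64 and K = 64.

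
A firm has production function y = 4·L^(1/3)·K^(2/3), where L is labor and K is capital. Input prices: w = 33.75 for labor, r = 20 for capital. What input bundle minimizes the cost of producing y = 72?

L* = 8, K* = 27

Cost minimization requires the marginal rate of technical substitution to equal the input-price ratio: MP_L/MP_K = w/r.
Here MP_L/MP_K = (1/3)·(K/L)/(2/3) = 0.5·(K/L). Setting this equal to 33.75/20 = 1.6875 gives K = 3.375L.
Substituting into y = 72: 4·L^(1/3)·(3.375L)^(2/3) = 72.
Solving, L = 8 and K = 27.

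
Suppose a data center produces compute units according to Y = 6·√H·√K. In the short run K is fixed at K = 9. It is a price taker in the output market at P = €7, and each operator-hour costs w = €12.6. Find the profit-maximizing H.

With K = 9, MP_H = (1/2)·6·H^(-1/2)·9^(1/2) = 9·H^(-1/2).
Profit maximization for a price taker requires P·MP_H = w: 7·9·H^(-1/2) = 12.6.
So H^(-1/2) = 0.2, which gives H = 25.

H* = 25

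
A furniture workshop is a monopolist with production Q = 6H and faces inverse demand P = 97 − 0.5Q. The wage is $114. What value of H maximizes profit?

Marginal revenue from the inverse demand is MR = 97 − Q.
The marginal product is MP_H = 6.
A monopolist hires until marginal revenue product equals the wage: MR·MP_H = w.
(97 − 6H)·6 = 114, so H = 13.

H* = 13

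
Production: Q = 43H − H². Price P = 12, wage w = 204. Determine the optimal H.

The marginal product of H is MP_H = 43 − 2H.
A price-taking firm hires until the value of the marginal product equals the wage: P·MP_H = w, so 12·(43 − 2H) = 204.
Then 43 − 2H = 17, giving H = 13.

H* = 13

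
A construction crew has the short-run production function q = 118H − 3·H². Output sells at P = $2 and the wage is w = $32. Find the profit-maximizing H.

The marginal product of H is MP_H = 118 − 6H.
A price-taking firm hires until the value of the marginal product equals the wage: P·MP_H = w, so 2·(118 − 6H) = 32.
Then 118 − 6H = 16, giving H = 17.

H* = 17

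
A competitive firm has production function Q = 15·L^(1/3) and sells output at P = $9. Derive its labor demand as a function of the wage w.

MP_L = (1/3)·15·L^(-2/3) = 5·L^(-2/3).
Setting P·MP_L = w: 45·L^(-2/3) = w.
Solving for L: L^(-2/3) = w/45, so L = (45/w)^(3/2).

L(w) = (45/w)^(3/2)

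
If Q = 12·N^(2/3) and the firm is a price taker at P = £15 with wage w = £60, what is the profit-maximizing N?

N* = 8

MP_N = (2/3)·12·N^(-1/3) = 8·N^(-1/3).
Profit maximization for a price taker requires P·MP_N = w: 15·8·N^(-1/3) = 60.
So N^(-1/3) = 0.5, which gives N = 8.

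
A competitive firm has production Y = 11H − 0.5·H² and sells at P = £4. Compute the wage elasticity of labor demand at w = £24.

ε = -1.2

From P·MP_H = w with MP_H = 11 − H, labor demand is H(w) = 11 − w/4.
dH/dw = −1/(4) = -0.25.
At w = 24, H = 5, so ε = (dH/dw)·(w/H) = (-0.25)·(24/5) = -1.2.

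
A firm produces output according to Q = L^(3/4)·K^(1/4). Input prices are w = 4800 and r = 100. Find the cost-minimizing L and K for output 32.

Cost minimization requires the marginal rate of technical substitution to equal the input-price ratio: MP_L/MP_K = w/r.
Here MP_L/MP_K = (3/4)·(K/L)/(1/4) = 3·(K/L). Setting this equal to 4800/100 = 48 gives K = 16L.
Substituting into Q = 32: L^(3/4)·(16L)^(1/4) = 32.
Solving, L = 16 and K = 256.

L* = 16, K* = 256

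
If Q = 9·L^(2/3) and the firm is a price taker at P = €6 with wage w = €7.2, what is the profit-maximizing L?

MP_L = (2/3)·9·L^(-1/3) = 6·L^(-1/3).
Profit maximization for a price taker requires P·MP_L = w: 6·6·L^(-1/3) = 7.2.
So L^(-1/3) = 0.2, which gives L = 125.

L* = 125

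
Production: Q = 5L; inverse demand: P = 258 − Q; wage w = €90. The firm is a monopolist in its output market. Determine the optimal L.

L* = 24

Marginal revenue from the inverse demand is MR = 258 − 2Q.
The marginal product is MP_L = 5.
A monopolist hires until marginal revenue product equals the wage: MR·MP_L = w.
(258 − 10L)·5 = 90, so L = 24.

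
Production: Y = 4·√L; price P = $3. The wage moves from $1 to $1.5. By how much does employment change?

From P·MP_L = w with MP_L = 2·L^(-1/2), the labor demand is L(w) = (6/w)^(2).
At w = 1: L = 36. At w = 1.5: L = 16.
ΔL = 16 − 36 = -20.

ΔL = -20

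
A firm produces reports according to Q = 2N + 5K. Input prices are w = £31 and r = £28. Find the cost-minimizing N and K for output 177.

N* = 0, K* = 35.4

The inputs are perfect substitutes, so the firm uses whichever has the lower cost per unit of output.
Cost per unit of output via N is w/2 = 15.5; via K it is r/5 = 5.6. K is cheaper.
Producing Q = 177 with K alone: N = 0, K = 35.4.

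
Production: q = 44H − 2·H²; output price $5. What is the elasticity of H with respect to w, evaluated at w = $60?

From P·MP_H = w with MP_H = 44 − 4H, labor demand is H(w) = (44 − w/5)/4.
dH/dw = −1/(20) = -0.05.
At w = 60, H = 8, so ε = (dH/dw)·(w/H) = (-0.05)·(60/8) = -0.375.

ε = -0.375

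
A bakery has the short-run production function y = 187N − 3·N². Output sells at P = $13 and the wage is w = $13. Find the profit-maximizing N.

N* = 31

The marginal product of N is MP_N = 187 − 6N.
A price-taking firm hires until the value of the marginal product equals the wage: P·MP_N = w, so 13·(187 − 6N) = 13.
Then 187 − 6N = 1, giving N = 31.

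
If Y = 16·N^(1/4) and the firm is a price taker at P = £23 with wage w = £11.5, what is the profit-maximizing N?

MP_N = (1/4)·16·N^(-3/4) = 4·N^(-3/4).
Profit maximization for a price taker requires P·MP_N = w: 23·4·N^(-3/4) = 11.5.
So N^(-3/4) = 0.125, which gives N = 16.

N* = 16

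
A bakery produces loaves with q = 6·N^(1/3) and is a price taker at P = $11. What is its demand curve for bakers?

N(w) = (22/w)^(3/2)

MP_N = (1/3)·6·N^(-2/3) = 2·N^(-2/3).
Setting P·MP_N = w: 22·N^(-2/3) = w.
Solving for N: N^(-2/3) = w/22, so N = (22/w)^(3/2).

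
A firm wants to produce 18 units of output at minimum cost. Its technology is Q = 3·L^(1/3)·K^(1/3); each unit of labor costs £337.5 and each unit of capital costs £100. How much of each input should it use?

Cost minimization requires the marginal rate of technical substitution to equal the input-price ratio: MP_L/MP_K = w/r.
Here MP_L/MP_K = (1/3)·(K/L)/(1/3) = (K/L). Setting this equal to 337.5/100 = 3.375 gives K = 3.375L.
Substituting into Q = 18: 3·L^(1/3)·(3.375L)^(1/3) = 18.
Solving, L = 8 and K = 27.

L* = 8, K* = 27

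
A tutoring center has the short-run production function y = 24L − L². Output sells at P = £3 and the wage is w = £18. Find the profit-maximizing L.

L* = 9

The marginal product of L is MP_L = 24 − 2L.
A price-taking firm hires until the value of the marginal product equals the wage: P·MP_L = w, so 3·(24 − 2L) = 18.
Then 24 − 2L = 6, giving L = 9.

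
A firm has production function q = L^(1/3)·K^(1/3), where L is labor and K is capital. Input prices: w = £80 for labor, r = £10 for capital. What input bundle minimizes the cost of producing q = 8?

L* = 8, K* = 64

Cost minimization requires the marginal rate of technical substitution to equal the input-price ratio: MP_L/MP_K = w/r.
Here MP_L/MP_K = (1/3)·(K/L)/(1/3) = (K/L). Setting this equal to 80/10 = 8 gives K = 8L.
Substituting into q = 8: L^(1/3)·(8L)^(1/3) = 8.
Solving, L = 8 and K = 64.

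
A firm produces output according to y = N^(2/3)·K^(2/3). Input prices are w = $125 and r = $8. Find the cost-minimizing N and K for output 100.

Cost minimization requires the marginal rate of technical substitution to equal the input-price ratio: MP_N/MP_K = w/r.
Here MP_N/MP_K = (2/3)·(K/N)/(2/3) = (K/N). Setting this equal to 125/8 = 15.625 gives K = 15.625N.
Substituting into y = 100: N^(2/3)·(15.625N)^(2/3) = 100.
Solving, N = 8 and K = 125.

N* = 8, K* = 125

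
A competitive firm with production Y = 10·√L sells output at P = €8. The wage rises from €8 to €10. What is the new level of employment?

From P·MP_L = w with MP_L = 5·L^(-1/2), the labor demand is L(w) = (40/w)^(2).
At w = 8: L = 25. At w = 10: L = 16.

L* = 16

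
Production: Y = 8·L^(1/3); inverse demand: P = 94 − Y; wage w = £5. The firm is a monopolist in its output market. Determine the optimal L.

L* = 64

Marginal revenue from the inverse demand is MR = 94 − 2Y.
The marginal product is MP_L = (8/3)·L^(-2/3).
A monopolist hires until marginal revenue product equals the wage: MR·MP_L = w.
At L, Y = 8·L^(1/3). Substituting and solving: (94 − 16·L^(1/3))·(8/3)·L^(-2/3) = 5 gives L = 64.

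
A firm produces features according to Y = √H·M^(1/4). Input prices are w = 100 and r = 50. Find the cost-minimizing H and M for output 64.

Cost minimization requires the marginal rate of technical substitution to equal the input-price ratio: MP_H/MP_M = w/r.
Here MP_H/MP_M = (1/2)·(M/H)/(1/4) = 2·(M/H). Setting this equal to 100/50 = 2 gives M = H.
Substituting into Y = 64: H^(1/2)·(H)^(1/4) = 64.
Solving, H = 256 and M = 256.

H* = 256, M* = 256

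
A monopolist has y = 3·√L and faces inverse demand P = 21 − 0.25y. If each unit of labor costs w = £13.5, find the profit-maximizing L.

L* = 4

Marginal revenue from the inverse demand is MR = 21 − 0.5y.
The marginal product is MP_L = 1.5·L^(-1/2).
A monopolist hires until marginal revenue product equals the wage: MR·MP_L = w.
At L, y = 3·√L. Substituting and solving: (21 − 1.5·√L)·1.5·L^(-1/2) = 13.5 gives L = 4.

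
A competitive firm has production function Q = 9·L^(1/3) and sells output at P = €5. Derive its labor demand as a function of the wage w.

L(w) = (15/w)^(3/2)

MP_L = (1/3)·9·L^(-2/3) = 3·L^(-2/3).
Setting P·MP_L = w: 15·L^(-2/3) = w.
Solving for L: L^(-2/3) = w/15, so L = (15/w)^(3/2).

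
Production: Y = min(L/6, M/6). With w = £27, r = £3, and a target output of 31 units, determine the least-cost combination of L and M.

With a fixed-proportions technology, the cost-minimizing bundle uses no slack in either input: L/6 = M/6 = Y.
So L = 6·31 = 186 and M = 6·31 = 186.

L* = 186, M* = 186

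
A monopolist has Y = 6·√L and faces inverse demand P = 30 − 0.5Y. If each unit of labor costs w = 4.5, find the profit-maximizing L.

Marginal revenue from the inverse demand is MR = 30 − Y.
The marginal product is MP_L = 3·L^(-1/2).
A monopolist hires until marginal revenue product equals the wage: MR·MP_L = w.
At L, Y = 6·√L. Substituting and solving: (30 − 6·√L)·3·L^(-1/2) = 4.5 gives L = 16.

L* = 16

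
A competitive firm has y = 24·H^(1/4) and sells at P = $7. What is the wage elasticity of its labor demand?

MP_H = (1/4)·24·H^(-3/4), so P·MP_H = w gives 42·H^(-3/4) = w.
Solving, H(w) = (42/w)^(4/3). This is a constant-elasticity form: H ∝ w^(−4/3), so ε = −4/3.

ε = -4/3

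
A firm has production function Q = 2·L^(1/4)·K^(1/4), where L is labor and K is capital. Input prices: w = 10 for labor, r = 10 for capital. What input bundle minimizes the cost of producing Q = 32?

L* = 256, K* = 256

Cost minimization requires the marginal rate of technical substitution to equal the input-price ratio: MP_L/MP_K = w/r.
Here MP_L/MP_K = (1/4)·(K/L)/(1/4) = (K/L). Setting this equal to 10/10 = 1 gives K = L.
Substituting into Q = 32: 2·L^(1/4)·(L)^(1/4) = 32.
Solving, L = 256 and K = 256.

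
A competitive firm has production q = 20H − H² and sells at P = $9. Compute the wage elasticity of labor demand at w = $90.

ε = -1

From P·MP_H = w with MP_H = 20 − 2H, labor demand is H(w) = (20 − w/9)/2.
dH/dw = −1/(18) = -1/18.
At w = 90, H = 5, so ε = (dH/dw)·(w/H) = (-1/18)·(90/5) = -1.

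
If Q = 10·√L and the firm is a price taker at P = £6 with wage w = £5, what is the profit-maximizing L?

L* = 36

MP_L = (1/2)·10·L^(-1/2) = 5·L^(-1/2).
Profit maximization for a price taker requires P·MP_L = w: 6·5·L^(-1/2) = 5.
So L^(-1/2) = 1/6, which gives L = 36.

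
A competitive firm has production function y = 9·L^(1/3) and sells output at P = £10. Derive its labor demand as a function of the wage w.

MP_L = (1/3)·9·L^(-2/3) = 3·L^(-2/3).
Setting P·MP_L = w: 30·L^(-2/3) = w.
Solving for L: L^(-2/3) = w/30, so L = (30/w)^(3/2).

L(w) = (30/w)^(3/2)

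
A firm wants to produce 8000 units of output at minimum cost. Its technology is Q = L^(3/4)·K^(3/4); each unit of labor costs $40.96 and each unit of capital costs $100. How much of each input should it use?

L* = 625, K* = 256

Cost minimization requires the marginal rate of technical substitution to equal the input-price ratio: MP_L/MP_K = w/r.
Here MP_L/MP_K = (3/4)·(K/L)/(3/4) = (K/L). Setting this equal to 40.96/100 = 0.4096 gives K = 0.4096L.
Substituting into Q = 8000: L^(3/4)·(0.4096L)^(3/4) = 8000.
Solving, L = 625 and K = 256.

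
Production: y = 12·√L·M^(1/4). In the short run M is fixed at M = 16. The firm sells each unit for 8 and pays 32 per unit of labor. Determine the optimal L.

With M = 16, MP_L = (1/2)·12·L^(-1/2)·16^(1/4) = 12·L^(-1/2).
Profit maximization for a price taker requires P·MP_L = w: 8·12·L^(-1/2) = 32.
So L^(-1/2) = 1/3, which gives L = 9.

L* = 9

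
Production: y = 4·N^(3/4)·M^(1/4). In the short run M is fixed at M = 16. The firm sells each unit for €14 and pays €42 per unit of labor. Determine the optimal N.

With M = 16, MP_N = (3/4)·4·N^(-1/4)·16^(1/4) = 6·N^(-1/4).
Profit maximization for a price taker requires P·MP_N = w: 14·6·N^(-1/4) = 42.
So N^(-1/4) = 0.5, which gives N = 16.

N* = 16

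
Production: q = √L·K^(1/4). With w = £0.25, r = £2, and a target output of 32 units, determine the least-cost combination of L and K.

L* = 256, K* = 16

Cost minimization requires the marginal rate of technical substitution to equal the input-price ratio: MP_L/MP_K = w/r.
Here MP_L/MP_K = (1/2)·(K/L)/(1/4) = 2·(K/L). Setting this equal to 0.25/2 = 0.125 gives K = 0.0625L.
Substituting into q = 32: L^(1/2)·(0.0625L)^(1/4) = 32.
Solving, L = 256 and K = 16.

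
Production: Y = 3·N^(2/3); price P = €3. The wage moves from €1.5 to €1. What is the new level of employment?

N* = 216

From P·MP_N = w with MP_N = 2·N^(-1/3), the labor demand is N(w) = (6/w)^(3).
At w = 1.5: N = 64. At w = 1: N = 216.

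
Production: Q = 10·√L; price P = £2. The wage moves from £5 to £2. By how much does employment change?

ΔL = 21

From P·MP_L = w with MP_L = 5·L^(-1/2), the labor demand is L(w) = (10/w)^(2).
At w = 5: L = 4. At w = 2: L = 25.
ΔL = 25 − 4 = 21.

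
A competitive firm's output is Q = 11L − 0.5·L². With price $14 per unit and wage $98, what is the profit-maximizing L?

The marginal product of L is MP_L = 11 − L.
A price-taking firm hires until the value of the marginal product equals the wage: P·MP_L = w, so 14·(11 − L) = 98.
Then 11 − L = 7, giving L = 4.

L* = 4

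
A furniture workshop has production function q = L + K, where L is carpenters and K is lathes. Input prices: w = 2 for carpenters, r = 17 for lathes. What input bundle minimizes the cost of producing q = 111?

L* = 111, K* = 0

The inputs are perfect substitutes, so the firm uses whichever has the lower cost per unit of output.
Cost per unit of output via L is 2; via K it is 17. L is cheaper.
Producing q = 111 with L alone: L = 111, K = 0.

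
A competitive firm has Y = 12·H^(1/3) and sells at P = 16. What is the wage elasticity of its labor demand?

MP_H = (1/3)·12·H^(-2/3), so P·MP_H = w gives 64·H^(-2/3) = w.
Solving, H(w) = (64/w)^(3/2). This is a constant-elasticity form: H ∝ w^(−3/2), so ε = −3/2.

ε = -1.5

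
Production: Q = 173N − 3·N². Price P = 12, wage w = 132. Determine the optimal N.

N* = 27

The marginal product of N is MP_N = 173 − 6N.
A price-taking firm hires until the value of the marginal product equals the wage: P·MP_N = w, so 12·(173 − 6N) = 132.
Then 173 − 6N = 11, giving N = 27.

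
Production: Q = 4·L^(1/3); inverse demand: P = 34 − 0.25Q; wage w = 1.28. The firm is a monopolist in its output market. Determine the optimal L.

Marginal revenue from the inverse demand is MR = 34 − 0.5Q.
The marginal product is MP_L = (4/3)·L^(-2/3).
A monopolist hires until marginal revenue product equals the wage: MR·MP_L = w.
At L, Q = 4·L^(1/3). Substituting and solving: (34 − 2·L^(1/3))·(4/3)·L^(-2/3) = 1.28 gives L = 125.

L* = 125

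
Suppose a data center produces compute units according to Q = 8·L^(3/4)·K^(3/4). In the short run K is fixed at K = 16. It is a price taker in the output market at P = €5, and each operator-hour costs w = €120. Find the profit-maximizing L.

L* = 16

With K = 16, MP_L = (3/4)·8·L^(-1/4)·16^(3/4) = 48·L^(-1/4).
Profit maximization for a price taker requires P·MP_L = w: 5·48·L^(-1/4) = 120.
So L^(-1/4) = 0.5, which gives L = 16.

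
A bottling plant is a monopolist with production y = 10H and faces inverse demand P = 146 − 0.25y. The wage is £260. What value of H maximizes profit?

H* = 24

Marginal revenue from the inverse demand is MR = 146 − 0.5y.
The marginal product is MP_H = 10.
A monopolist hires until marginal revenue product equals the wage: MR·MP_H = w.
(146 − 5H)·10 = 260, so H = 24.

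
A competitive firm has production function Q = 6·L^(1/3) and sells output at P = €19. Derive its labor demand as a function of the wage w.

L(w) = (38/w)^(3/2)

MP_L = (1/3)·6·L^(-2/3) = 2·L^(-2/3).
Setting P·MP_L = w: 38·L^(-2/3) = w.
Solving for L: L^(-2/3) = w/38, so L = (38/w)^(3/2).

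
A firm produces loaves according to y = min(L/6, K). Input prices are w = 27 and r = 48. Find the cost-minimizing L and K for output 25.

L* = 150, K* = 25

With a fixed-proportions technology, the cost-minimizing bundle uses no slack in either input: L/6 = K = y.
So L = 6·25 = 150 and K = 25.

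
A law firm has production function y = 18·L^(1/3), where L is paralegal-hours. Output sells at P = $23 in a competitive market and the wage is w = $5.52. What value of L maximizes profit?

L* = 125

MP_L = (1/3)·18·L^(-2/3) = 6·L^(-2/3).
Profit maximization for a price taker requires P·MP_L = w: 23·6·L^(-2/3) = 5.52.
So L^(-2/3) = 0.04, which gives L = 125.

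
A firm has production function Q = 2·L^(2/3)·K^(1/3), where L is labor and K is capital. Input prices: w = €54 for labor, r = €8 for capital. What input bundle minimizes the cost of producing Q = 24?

L* = 8, K* = 27

Cost minimization requires the marginal rate of technical substitution to equal the input-price ratio: MP_L/MP_K = w/r.
Here MP_L/MP_K = (2/3)·(K/L)/(1/3) = 2·(K/L). Setting this equal to 54/8 = 6.75 gives K = 3.375L.
Substituting into Q = 24: 2·L^(2/3)·(3.375L)^(1/3) = 24.
Solving, L = 8 and K = 27.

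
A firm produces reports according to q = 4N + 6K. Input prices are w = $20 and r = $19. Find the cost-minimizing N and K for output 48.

N* = 0, K* = 8

The inputs are perfect substitutes, so the firm uses whichever has the lower cost per unit of output.
Cost per unit of output via N is w/4 = 5; via K it is r/6 = 19/6. K is cheaper.
Producing q = 48 with K alone: N = 0, K = 8.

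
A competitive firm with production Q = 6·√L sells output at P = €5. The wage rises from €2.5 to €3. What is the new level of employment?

L* = 25

From P·MP_L = w with MP_L = 3·L^(-1/2), the labor demand is L(w) = (15/w)^(2).
At w = 2.5: L = 36. At w = 3: L = 25.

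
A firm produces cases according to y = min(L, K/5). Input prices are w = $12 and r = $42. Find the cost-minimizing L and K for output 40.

L* = 40, K* = 200

With a fixed-proportions technology, the cost-minimizing bundle uses no slack in either input: L = K/5 = y.
So L = 40 and K = 5·40 = 200.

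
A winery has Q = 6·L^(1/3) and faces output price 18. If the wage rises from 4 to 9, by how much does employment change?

ΔL = -19

From P·MP_L = w with MP_L = 2·L^(-2/3), the labor demand is L(w) = (36/w)^(3/2).
At w = 4: L = 27. At w = 9: L = 8.
ΔL = 8 − 27 = -19.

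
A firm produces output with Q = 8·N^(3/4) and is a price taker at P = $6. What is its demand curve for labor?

MP_N = (3/4)·8·N^(-1/4) = 6·N^(-1/4).
Setting P·MP_N = w: 36·N^(-1/4) = w.
Solving for N: N^(-1/4) = w/36, so N = (36/w)^(4).

N(w) = 1679616/w^(4)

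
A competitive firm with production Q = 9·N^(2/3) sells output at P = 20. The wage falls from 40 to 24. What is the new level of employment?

From P·MP_N = w with MP_N = 6·N^(-1/3), the labor demand is N(w) = (120/w)^(3).
At w = 40: N = 27. At w = 24: N = 125.

N* = 125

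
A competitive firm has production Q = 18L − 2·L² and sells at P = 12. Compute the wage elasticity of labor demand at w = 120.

ε = -1.25

From P·MP_L = w with MP_L = 18 − 4L, labor demand is L(w) = (18 − w/12)/4.
dL/dw = −1/(48) = -1/48.
At w = 120, L = 2, so ε = (dL/dw)·(w/L) = (-1/48)·(120/2) = -1.25.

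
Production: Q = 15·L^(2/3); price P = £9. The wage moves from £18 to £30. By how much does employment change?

ΔL = -98

From P·MP_L = w with MP_L = 10·L^(-1/3), the labor demand is L(w) = (90/w)^(3).
At w = 18: L = 125. At w = 30: L = 27.
ΔL = 27 − 125 = -98.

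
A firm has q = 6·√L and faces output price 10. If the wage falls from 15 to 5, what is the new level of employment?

L* = 36

From P·MP_L = w with MP_L = 3·L^(-1/2), the labor demand is L(w) = (30/w)^(2).
At w = 15: L = 4. At w = 5: L = 36.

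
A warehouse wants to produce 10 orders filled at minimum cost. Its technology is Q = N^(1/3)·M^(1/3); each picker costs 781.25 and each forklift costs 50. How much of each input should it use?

N* = 8, M* = 125

Cost minimization requires the marginal rate of technical substitution to equal the input-price ratio: MP_N/MP_M = w/r.
Here MP_N/MP_M = (1/3)·(M/N)/(1/3) = (M/N). Setting this equal to 781.25/50 = 15.625 gives M = 15.625N.
Substituting into Q = 10: N^(1/3)·(15.625N)^(1/3) = 10.
Solving, N = 8 and M = 125.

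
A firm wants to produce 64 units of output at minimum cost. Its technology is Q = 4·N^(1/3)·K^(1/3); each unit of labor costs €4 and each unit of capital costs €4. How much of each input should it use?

N* = 64, K* = 64

Cost minimization requires the marginal rate of technical substitution to equal the input-price ratio: MP_N/MP_K = w/r.
Here MP_N/MP_K = (1/3)·(K/N)/(1/3) = (K/N). Setting this equal to 4/4 = 1 gives K = N.
Substituting into Q = 64: 4·N^(1/3)·(N)^(1/3) = 64.
Solving, N = 64 and K = 64.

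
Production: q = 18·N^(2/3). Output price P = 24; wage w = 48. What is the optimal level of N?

MP_N = (2/3)·18·N^(-1/3) = 12·N^(-1/3).
Profit maximization for a price taker requires P·MP_N = w: 24·12·N^(-1/3) = 48.
So N^(-1/3) = 1/6, which gives N = 216.

N* = 216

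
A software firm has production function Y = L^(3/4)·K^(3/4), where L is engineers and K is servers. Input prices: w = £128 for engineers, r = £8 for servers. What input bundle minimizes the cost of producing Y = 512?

L* = 16, K* = 256

Cost minimization requires the marginal rate of technical substitution to equal the input-price ratio: MP_L/MP_K = w/r.
Here MP_L/MP_K = (3/4)·(K/L)/(3/4) = (K/L). Setting this equal to 128/8 = 16 gives K = 16L.
Substituting into Y = 512: L^(3/4)·(16L)^(3/4) = 512.
Solving, L = 16 and K = 256.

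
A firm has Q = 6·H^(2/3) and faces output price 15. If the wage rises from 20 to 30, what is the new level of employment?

From P·MP_H = w with MP_H = 4·H^(-1/3), the labor demand is H(w) = (60/w)^(3).
At w = 20: H = 27. At w = 30: H = 8.

H* = 8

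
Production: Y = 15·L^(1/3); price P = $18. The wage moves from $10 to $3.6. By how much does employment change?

ΔL = 98

From P·MP_L = w with MP_L = 5·L^(-2/3), the labor demand is L(w) = (90/w)^(3/2).
At w = 10: L = 27. At w = 3.6: L = 125.
ΔL = 125 − 27 = 98.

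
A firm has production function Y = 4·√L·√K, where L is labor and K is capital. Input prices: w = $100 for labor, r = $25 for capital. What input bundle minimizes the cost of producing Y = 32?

Cost minimization requires the marginal rate of technical substitution to equal the input-price ratio: MP_L/MP_K = w/r.
Here MP_L/MP_K = (1/2)·(K/L)/(1/2) = (K/L). Setting this equal to 100/25 = 4 gives K = 4L.
Substituting into Y = 32: 4·L^(1/2)·(4L)^(1/2) = 32.
Solving, L = 4 and K = 16.

L* = 4, K* = 16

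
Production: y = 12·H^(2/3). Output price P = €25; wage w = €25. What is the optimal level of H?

MP_H = (2/3)·12·H^(-1/3) = 8·H^(-1/3).
Profit maximization for a price taker requires P·MP_H = w: 25·8·H^(-1/3) = 25.
So H^(-1/3) = 0.125, which gives H = 512.

H* = 512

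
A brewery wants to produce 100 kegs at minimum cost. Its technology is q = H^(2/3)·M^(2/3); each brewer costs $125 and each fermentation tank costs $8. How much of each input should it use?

H* = 8, M* = 125

Cost minimization requires the marginal rate of technical substitution to equal the input-price ratio: MP_H/MP_M = w/r.
Here MP_H/MP_M = (2/3)·(M/H)/(2/3) = (M/H). Setting this equal to 125/8 = 15.625 gives M = 15.625H.
Substituting into q = 100: H^(2/3)·(15.625H)^(2/3) = 100.
Solving, H = 8 and M = 125.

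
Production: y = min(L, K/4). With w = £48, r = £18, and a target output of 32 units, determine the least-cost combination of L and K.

L* = 32, K* = 128

With a fixed-proportions technology, the cost-minimizing bundle uses no slack in either input: L = K/4 = y.
So L = 32 and K = 4·32 = 128.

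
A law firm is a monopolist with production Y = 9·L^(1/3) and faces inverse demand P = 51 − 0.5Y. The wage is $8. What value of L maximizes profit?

L* = 27

Marginal revenue from the inverse demand is MR = 51 − Y.
The marginal product is MP_L = 3·L^(-2/3).
A monopolist hires until marginal revenue product equals the wage: MR·MP_L = w.
At L, Y = 9·L^(1/3). Substituting and solving: (51 − 9·L^(1/3))·3·L^(-2/3) = 8 gives L = 27.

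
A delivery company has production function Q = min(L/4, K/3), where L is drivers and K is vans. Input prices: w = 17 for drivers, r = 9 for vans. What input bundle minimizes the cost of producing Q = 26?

With a fixed-proportions technology, the cost-minimizing bundle uses no slack in either input: L/4 = K/3 = Q.
So L = 4·26 = 104 and K = 3·26 = 78.

L* = 104, K* = 78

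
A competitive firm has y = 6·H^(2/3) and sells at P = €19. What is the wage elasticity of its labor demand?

ε = -3

MP_H = (2/3)·6·H^(-1/3), so P·MP_H = w gives 76·H^(-1/3) = w.
Solving, H(w) = (76/w)^(3). This is a constant-elasticity form: H ∝ w^(−3), so ε = −3.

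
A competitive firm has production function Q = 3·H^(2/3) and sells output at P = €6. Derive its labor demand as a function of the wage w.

H(w) = 1728/w³

MP_H = (2/3)·3·H^(-1/3) = 2·H^(-1/3).
Setting P·MP_H = w: 12·H^(-1/3) = w.
Solving for H: H^(-1/3) = w/12, so H = (12/w)^(3).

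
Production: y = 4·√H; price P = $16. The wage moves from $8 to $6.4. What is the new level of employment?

From P·MP_H = w with MP_H = 2·H^(-1/2), the labor demand is H(w) = (32/w)^(2).
At w = 8: H = 16. At w = 6.4: H = 25.

H* = 25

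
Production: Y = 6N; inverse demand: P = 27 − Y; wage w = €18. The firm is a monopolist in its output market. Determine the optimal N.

N* = 2

Marginal revenue from the inverse demand is MR = 27 − 2Y.
The marginal product is MP_N = 6.
A monopolist hires until marginal revenue product equals the wage: MR·MP_N = w.
(27 − 12N)·6 = 18, so N = 2.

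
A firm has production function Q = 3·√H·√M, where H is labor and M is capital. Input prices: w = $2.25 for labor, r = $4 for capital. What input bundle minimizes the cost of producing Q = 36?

H* = 16, M* = 9

Cost minimization requires the marginal rate of technical substitution to equal the input-price ratio: MP_H/MP_M = w/r.
Here MP_H/MP_M = (1/2)·(M/H)/(1/2) = (M/H). Setting this equal to 2.25/4 = 0.5625 gives M = 0.5625H.
Substituting into Q = 36: 3·H^(1/2)·(0.5625H)^(1/2) = 36.
Solving, H = 16 and M = 9.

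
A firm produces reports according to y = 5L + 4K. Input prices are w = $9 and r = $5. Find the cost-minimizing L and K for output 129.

The inputs are perfect substitutes, so the firm uses whichever has the lower cost per unit of output.
Cost per unit of output via L is w/5 = 1.8; via K it is r/4 = 1.25. K is cheaper.
Producing y = 129 with K alone: L = 0, K = 32.25.

L* = 0, K* = 32.25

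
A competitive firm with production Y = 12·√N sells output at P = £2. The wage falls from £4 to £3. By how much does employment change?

ΔN = 7

From P·MP_N = w with MP_N = 6·N^(-1/2), the labor demand is N(w) = (12/w)^(2).
At w = 4: N = 9. At w = 3: N = 16.
ΔN = 16 − 9 = 7.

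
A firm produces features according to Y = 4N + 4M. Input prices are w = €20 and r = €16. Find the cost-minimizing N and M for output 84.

N* = 0, M* = 21

The inputs are perfect substitutes, so the firm uses whichever has the lower cost per unit of output.
Cost per unit of output via N is w/4 = 5; via M it is r/4 = 4. M is cheaper.
Producing Y = 84 with M alone: N = 0, M = 21.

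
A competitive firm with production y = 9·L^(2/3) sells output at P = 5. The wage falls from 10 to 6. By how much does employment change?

ΔL = 98

From P·MP_L = w with MP_L = 6·L^(-1/3), the labor demand is L(w) = (30/w)^(3).
At w = 10: L = 27. At w = 6: L = 125.
ΔL = 125 − 27 = 98.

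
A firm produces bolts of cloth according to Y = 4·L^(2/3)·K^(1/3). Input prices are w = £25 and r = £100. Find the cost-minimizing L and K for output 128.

L* = 64, K* = 8

Cost minimization requires the marginal rate of technical substitution to equal the input-price ratio: MP_L/MP_K = w/r.
Here MP_L/MP_K = (2/3)·(K/L)/(1/3) = 2·(K/L). Setting this equal to 25/100 = 0.25 gives K = 0.125L.
Substituting into Y = 128: 4·L^(2/3)·(0.125L)^(1/3) = 128.
Solving, L = 64 and K = 8.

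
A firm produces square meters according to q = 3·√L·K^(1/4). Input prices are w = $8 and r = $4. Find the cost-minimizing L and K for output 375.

L* = 625, K* = 625

Cost minimization requires the marginal rate of technical substitution to equal the input-price ratio: MP_L/MP_K = w/r.
Here MP_L/MP_K = (1/2)·(K/L)/(1/4) = 2·(K/L). Setting this equal to 8/4 = 2 gives K = L.
Substituting into q = 375: 3·L^(1/2)·(L)^(1/4) = 375.
Solving, L = 625 and K = 625.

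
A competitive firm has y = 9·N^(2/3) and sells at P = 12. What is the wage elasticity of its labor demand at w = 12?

MP_N = (2/3)·9·N^(-1/3), so P·MP_N = w gives 72·N^(-1/3) = w.
Solving, N(w) = (72/w)^(3). This is a constant-elasticity form: N ∝ w^(−3), so ε = −3.

ε = -3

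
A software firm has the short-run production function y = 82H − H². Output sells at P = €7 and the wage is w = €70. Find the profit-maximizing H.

The marginal product of H is MP_H = 82 − 2H.
A price-taking firm hires until the value of the marginal product equals the wage: P·MP_H = w, so 7·(82 − 2H) = 70.
Then 82 − 2H = 10, giving H = 36.

H* = 36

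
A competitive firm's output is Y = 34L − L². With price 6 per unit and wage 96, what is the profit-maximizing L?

L* = 9

The marginal product of L is MP_L = 34 − 2L.
A price-taking firm hires until the value of the marginal product equals the wage: P·MP_L = w, so 6·(34 − 2L) = 96.
Then 34 − 2L = 16, giving L = 9.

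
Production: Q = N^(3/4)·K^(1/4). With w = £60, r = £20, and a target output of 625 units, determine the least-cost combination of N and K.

Cost minimization requires the marginal rate of technical substitution to equal the input-price ratio: MP_N/MP_K = w/r.
Here MP_N/MP_K = (3/4)·(K/N)/(1/4) = 3·(K/N). Setting this equal to 60/20 = 3 gives K = N.
Substituting into Q = 625: N^(3/4)·(N)^(1/4) = 625.
Solving, N = 625 and K = 625.

N* = 625, K* = 625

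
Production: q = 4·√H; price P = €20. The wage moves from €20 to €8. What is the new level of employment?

From P·MP_H = w with MP_H = 2·H^(-1/2), the labor demand is H(w) = (40/w)^(2).
At w = 20: H = 4. At w = 8: H = 25.

H* = 25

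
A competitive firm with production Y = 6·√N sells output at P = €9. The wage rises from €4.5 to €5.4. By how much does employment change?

ΔN = -11

From P·MP_N = w with MP_N = 3·N^(-1/2), the labor demand is N(w) = (27/w)^(2).
At w = 4.5: N = 36. At w = 5.4: N = 25.
ΔN = 25 − 36 = -11.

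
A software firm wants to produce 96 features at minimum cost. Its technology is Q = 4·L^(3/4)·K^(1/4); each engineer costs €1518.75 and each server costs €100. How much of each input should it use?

Cost minimization requires the marginal rate of technical substitution to equal the input-price ratio: MP_L/MP_K = w/r.
Here MP_L/MP_K = (3/4)·(K/L)/(1/4) = 3·(K/L). Setting this equal to 1518.75/100 = 15.1875 gives K = 5.0625L.
Substituting into Q = 96: 4·L^(3/4)·(5.0625L)^(1/4) = 96.
Solving, L = 16 and K = 81.

L* = 16, K* = 81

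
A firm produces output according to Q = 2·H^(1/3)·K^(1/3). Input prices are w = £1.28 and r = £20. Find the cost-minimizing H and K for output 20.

Cost minimization requires the marginal rate of technical substitution to equal the input-price ratio: MP_H/MP_K = w/r.
Here MP_H/MP_K = (1/3)·(K/H)/(1/3) = (K/H). Setting this equal to 1.28/20 = 0.064 gives K = 0.064H.
Substituting into Q = 20: 2·H^(1/3)·(0.064H)^(1/3) = 20.
Solving, H = 125 and K = 8.

H* = 125, K* = 8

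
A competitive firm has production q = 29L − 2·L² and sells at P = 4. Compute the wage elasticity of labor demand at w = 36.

From P·MP_L = w with MP_L = 29 − 4L, labor demand is L(w) = (29 − w/4)/4.
dL/dw = −1/(16) = -0.0625.
At w = 36, L = 5, so ε = (dL/dw)·(w/L) = (-0.0625)·(36/5) = -0.45.

ε = -0.45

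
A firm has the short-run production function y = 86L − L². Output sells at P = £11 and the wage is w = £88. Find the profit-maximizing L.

The marginal product of L is MP_L = 86 − 2L.
A price-taking firm hires until the value of the marginal product equals the wage: P·MP_L = w, so 11·(86 − 2L) = 88.
Then 86 − 2L = 8, giving L = 39.

L* = 39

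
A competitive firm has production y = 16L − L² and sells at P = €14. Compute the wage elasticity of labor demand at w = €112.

ε = -1

From P·MP_L = w with MP_L = 16 − 2L, labor demand is L(w) = (16 − w/14)/2.
dL/dw = −1/(28) = -1/28.
At w = 112, L = 4, so ε = (dL/dw)·(w/L) = (-1/28)·(112/4) = -1.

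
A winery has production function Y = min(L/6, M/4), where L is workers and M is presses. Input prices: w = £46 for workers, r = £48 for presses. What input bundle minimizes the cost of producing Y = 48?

With a fixed-proportions technology, the cost-minimizing bundle uses no slack in either input: L/6 = M/4 = Y.
So L = 6·48 = 288 and M = 4·48 = 192.

L* = 288, M* = 192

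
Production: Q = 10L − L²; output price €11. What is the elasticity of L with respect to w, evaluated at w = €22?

From P·MP_L = w with MP_L = 10 − 2L, labor demand is L(w) = (10 − w/11)/2.
dL/dw = −1/(22) = -1/22.
At w = 22, L = 4, so ε = (dL/dw)·(w/L) = (-1/22)·(22/4) = -0.25.

ε = -0.25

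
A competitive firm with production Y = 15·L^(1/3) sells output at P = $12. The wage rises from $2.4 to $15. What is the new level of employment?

From P·MP_L = w with MP_L = 5·L^(-2/3), the labor demand is L(w) = (60/w)^(3/2).
At w = 2.4: L = 125. At w = 15: L = 8.

L* = 8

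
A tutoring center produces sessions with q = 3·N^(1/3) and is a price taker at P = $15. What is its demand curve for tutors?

N(w) = (15/w)^(3/2)

MP_N = (1/3)·3·N^(-2/3) = N^(-2/3).
Setting P·MP_N = w: 15·N^(-2/3) = w.
Solving for N: N^(-2/3) = w/15, so N = (15/w)^(3/2).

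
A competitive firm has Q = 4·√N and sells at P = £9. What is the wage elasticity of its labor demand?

ε = -2

MP_N = (1/2)·4·N^(-1/2), so P·MP_N = w gives 18·N^(-1/2) = w.
Solving, N(w) = (18/w)^(2). This is a constant-elasticity form: N ∝ w^(−2), so ε = −2.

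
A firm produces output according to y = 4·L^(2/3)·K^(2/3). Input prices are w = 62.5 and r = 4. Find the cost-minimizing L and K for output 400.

Cost minimization requires the marginal rate of technical substitution to equal the input-price ratio: MP_L/MP_K = w/r.
Here MP_L/MP_K = (2/3)·(K/L)/(2/3) = (K/L). Setting this equal to 62.5/4 = 15.625 gives K = 15.625L.
Substituting into y = 400: 4·L^(2/3)·(15.625L)^(2/3) = 400.
Solving, L = 8 and K = 125.

L* = 8, K* = 125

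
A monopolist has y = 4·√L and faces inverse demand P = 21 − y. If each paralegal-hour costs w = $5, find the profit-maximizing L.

Marginal revenue from the inverse demand is MR = 21 − 2y.
The marginal product is MP_L = 2·L^(-1/2).
A monopolist hires until marginal revenue product equals the wage: MR·MP_L = w.
At L, y = 4·√L. Substituting and solving: (21 − 8·√L)·2·L^(-1/2) = 5 gives L = 4.

L* = 4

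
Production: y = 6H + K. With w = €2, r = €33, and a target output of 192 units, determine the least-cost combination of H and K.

The inputs are perfect substitutes, so the firm uses whichever has the lower cost per unit of output.
Cost per unit of output via H is 1/3; via K it is 33. H is cheaper.
Producing y = 192 with H alone: H = 32, K = 0.

H* = 32, K* = 0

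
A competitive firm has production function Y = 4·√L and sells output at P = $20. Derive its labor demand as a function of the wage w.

L(w) = 1600/w²

MP_L = (1/2)·4·L^(-1/2) = 2·L^(-1/2).
Setting P·MP_L = w: 40·L^(-1/2) = w.
Solving for L: L^(-1/2) = w/40, so L = (40/w)^(2).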